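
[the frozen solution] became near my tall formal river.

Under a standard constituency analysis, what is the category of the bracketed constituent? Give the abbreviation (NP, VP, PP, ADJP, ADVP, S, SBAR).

The span is built around the noun "solution" — a noun phrase (NP).

NP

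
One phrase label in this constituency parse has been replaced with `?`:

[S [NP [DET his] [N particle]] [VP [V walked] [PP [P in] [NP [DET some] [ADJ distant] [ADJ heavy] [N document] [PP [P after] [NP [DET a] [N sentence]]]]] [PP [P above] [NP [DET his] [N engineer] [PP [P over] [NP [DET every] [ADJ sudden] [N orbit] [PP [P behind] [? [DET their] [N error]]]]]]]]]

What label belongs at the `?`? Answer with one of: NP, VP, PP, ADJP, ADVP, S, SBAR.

NP

Looking at what the `?` directly dominates — DET 'their', N 'error' — this is a noun phrase (NP).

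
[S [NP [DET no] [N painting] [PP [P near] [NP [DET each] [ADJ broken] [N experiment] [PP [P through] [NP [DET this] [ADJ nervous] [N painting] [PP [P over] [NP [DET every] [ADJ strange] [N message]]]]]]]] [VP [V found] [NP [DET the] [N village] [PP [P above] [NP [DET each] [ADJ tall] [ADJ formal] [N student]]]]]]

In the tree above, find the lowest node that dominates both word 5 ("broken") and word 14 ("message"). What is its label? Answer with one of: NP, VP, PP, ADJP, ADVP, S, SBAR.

Both words fall inside [NP each broken experiment through this nervous painting over every strange message] (words 4–14), and no smaller constituent contains them both. Label: NP.

NP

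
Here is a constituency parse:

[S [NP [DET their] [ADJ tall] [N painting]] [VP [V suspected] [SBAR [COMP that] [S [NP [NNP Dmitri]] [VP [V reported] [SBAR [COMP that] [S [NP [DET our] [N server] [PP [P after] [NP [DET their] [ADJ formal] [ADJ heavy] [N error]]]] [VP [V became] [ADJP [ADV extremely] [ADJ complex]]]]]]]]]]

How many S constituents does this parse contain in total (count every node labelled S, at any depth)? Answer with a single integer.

3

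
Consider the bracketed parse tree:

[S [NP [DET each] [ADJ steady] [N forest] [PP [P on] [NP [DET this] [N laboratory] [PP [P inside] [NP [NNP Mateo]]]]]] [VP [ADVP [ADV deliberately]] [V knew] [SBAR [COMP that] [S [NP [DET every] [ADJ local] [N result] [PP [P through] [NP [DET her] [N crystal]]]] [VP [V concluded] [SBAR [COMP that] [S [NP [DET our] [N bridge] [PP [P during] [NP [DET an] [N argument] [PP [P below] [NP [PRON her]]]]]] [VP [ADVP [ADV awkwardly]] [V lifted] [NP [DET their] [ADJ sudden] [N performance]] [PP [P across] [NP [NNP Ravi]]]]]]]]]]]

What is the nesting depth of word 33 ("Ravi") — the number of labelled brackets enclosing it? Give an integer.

11

Counting open brackets not yet closed at "Ravi": [S [VP [SBAR [S [VP [SBAR [S [VP [PP [NP [NNP = 11.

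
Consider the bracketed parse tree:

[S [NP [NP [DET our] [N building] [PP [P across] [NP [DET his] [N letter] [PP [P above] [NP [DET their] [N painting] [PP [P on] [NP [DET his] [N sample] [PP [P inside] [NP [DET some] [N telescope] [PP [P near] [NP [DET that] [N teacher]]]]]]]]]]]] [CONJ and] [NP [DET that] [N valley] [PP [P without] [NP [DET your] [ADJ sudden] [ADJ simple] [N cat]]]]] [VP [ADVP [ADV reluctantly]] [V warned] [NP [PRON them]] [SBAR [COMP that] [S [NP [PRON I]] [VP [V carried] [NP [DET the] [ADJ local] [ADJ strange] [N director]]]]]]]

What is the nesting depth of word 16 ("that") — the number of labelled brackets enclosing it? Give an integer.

14

The word sits inside DET, which is inside NP, inside PP, inside NP, inside PP, inside NP, inside PP, inside NP, inside PP, inside NP, inside PP, inside NP, inside NP, inside S — 14 brackets in all.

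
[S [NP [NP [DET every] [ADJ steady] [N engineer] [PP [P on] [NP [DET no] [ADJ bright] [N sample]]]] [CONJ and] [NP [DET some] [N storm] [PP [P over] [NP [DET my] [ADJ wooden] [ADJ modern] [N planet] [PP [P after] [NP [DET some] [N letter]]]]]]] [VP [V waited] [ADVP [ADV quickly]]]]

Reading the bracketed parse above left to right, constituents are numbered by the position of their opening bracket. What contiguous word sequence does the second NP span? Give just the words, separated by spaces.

every steady engineer on no bright sample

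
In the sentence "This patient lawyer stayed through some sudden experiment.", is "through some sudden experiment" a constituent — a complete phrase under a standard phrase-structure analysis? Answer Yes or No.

Yes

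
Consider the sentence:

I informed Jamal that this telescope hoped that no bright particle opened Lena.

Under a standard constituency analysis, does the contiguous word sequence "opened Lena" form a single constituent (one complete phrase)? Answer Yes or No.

Yes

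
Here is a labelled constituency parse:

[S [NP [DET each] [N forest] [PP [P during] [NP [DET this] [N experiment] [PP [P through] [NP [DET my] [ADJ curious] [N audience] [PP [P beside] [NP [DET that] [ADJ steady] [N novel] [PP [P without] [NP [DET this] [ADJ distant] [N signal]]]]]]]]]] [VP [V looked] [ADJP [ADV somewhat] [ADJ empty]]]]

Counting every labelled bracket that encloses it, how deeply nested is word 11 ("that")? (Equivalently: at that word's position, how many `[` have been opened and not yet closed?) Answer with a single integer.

9

The word sits inside DET, which is inside NP, inside PP, inside NP, inside PP, inside NP, inside PP, inside NP, inside S — 9 brackets in all.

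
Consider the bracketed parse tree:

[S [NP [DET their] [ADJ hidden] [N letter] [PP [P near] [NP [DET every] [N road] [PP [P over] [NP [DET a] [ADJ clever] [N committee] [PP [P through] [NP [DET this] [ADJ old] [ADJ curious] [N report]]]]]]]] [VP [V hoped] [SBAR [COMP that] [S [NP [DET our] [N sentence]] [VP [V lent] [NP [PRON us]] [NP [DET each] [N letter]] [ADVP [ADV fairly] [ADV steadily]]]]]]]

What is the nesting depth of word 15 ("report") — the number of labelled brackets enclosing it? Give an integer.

9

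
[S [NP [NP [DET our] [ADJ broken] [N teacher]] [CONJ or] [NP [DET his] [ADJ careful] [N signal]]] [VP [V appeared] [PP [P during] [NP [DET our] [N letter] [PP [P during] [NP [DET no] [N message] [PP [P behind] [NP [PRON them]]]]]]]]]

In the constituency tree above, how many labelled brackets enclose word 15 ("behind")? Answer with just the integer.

Path from the root down to the word: S → VP → PP → NP → PP → NP → PP → P. That is 8 enclosing brackets.

8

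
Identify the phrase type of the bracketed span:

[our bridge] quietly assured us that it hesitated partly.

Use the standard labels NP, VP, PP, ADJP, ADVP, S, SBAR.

NP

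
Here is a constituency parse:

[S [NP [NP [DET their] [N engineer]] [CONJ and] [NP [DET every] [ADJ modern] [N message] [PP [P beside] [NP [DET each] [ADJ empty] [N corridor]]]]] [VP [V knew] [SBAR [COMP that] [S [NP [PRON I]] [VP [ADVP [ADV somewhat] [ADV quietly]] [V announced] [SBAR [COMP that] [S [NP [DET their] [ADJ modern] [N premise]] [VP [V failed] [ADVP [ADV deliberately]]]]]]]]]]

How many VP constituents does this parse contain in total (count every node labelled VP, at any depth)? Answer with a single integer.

3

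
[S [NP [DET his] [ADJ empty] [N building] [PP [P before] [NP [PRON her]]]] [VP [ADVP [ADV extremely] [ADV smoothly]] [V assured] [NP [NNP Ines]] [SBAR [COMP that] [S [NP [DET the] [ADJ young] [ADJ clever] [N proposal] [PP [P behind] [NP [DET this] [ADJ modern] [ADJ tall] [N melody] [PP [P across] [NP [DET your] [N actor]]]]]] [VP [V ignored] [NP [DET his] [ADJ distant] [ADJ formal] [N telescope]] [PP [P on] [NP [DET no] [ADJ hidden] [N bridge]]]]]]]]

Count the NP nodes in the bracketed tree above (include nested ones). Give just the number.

8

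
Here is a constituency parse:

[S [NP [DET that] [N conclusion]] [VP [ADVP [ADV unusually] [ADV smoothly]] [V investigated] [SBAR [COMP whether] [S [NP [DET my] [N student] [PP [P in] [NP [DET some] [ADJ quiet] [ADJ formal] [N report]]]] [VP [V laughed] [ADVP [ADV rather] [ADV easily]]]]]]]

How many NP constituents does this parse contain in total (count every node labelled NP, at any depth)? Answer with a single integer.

3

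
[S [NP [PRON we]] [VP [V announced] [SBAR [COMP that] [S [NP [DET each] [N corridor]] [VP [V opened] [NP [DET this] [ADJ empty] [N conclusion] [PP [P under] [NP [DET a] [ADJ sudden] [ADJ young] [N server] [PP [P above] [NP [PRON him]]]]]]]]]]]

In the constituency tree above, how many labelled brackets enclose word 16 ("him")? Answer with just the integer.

11

Path from the root down to the word: S → VP → SBAR → S → VP → NP → PP → NP → PP → NP → PRON. That is 11 enclosing brackets.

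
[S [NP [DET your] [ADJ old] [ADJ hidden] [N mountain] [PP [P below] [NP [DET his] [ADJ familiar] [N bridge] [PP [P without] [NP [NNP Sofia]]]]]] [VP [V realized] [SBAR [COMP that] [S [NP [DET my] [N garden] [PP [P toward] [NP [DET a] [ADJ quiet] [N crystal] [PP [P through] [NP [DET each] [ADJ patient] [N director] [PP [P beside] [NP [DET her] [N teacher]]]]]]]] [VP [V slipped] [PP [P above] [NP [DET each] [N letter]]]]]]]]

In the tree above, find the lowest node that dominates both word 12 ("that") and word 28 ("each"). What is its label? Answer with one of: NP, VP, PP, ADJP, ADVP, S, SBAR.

SBAR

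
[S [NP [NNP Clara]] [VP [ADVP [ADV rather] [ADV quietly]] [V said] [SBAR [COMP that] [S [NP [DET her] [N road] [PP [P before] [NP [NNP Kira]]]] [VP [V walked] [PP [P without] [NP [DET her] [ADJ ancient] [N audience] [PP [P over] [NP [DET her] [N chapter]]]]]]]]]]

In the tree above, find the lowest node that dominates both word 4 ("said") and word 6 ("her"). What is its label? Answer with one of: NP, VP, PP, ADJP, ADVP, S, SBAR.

VP

The smallest bracket enclosing both words is [VP rather quietly said that her road before Kira walked without her ancient audience over her chapter], so the label is VP.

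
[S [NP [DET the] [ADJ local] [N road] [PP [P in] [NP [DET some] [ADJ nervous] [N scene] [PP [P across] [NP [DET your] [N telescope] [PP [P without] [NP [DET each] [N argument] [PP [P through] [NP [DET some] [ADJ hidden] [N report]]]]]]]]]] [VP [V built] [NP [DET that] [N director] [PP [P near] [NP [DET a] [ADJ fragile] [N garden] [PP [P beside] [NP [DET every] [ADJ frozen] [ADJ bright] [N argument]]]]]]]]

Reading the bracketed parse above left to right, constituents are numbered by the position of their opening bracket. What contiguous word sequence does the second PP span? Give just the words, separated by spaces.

across your telescope without each argument through some hidden report

Opening `[PP` markers occur at word positions 4, 8, 11, 14, 21, 25; the second of these opens the constituent [PP across your telescope without each argument through some hidden report].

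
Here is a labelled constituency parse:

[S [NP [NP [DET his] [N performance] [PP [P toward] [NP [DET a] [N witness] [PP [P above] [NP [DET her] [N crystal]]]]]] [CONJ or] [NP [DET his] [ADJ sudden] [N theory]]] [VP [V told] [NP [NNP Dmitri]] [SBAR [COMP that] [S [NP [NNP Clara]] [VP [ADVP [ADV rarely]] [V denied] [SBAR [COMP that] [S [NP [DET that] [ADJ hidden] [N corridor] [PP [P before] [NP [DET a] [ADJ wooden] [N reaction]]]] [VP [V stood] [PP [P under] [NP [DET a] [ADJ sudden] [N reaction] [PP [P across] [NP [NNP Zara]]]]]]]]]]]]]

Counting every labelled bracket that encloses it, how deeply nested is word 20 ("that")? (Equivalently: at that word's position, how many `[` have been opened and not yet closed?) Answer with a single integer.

9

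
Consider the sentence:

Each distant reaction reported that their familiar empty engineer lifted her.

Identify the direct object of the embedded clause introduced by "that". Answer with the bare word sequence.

The verb of the embedded clause introduced by "that" is "lifted"; its direct object is the NP "her".

her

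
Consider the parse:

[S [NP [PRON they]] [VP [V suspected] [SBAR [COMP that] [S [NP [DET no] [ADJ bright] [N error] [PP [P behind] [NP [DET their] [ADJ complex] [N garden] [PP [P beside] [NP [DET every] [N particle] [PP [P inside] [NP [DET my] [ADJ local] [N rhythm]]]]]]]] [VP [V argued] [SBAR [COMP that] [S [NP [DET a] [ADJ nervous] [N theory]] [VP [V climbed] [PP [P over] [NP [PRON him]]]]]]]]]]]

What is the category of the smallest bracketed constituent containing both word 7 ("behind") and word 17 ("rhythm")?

PP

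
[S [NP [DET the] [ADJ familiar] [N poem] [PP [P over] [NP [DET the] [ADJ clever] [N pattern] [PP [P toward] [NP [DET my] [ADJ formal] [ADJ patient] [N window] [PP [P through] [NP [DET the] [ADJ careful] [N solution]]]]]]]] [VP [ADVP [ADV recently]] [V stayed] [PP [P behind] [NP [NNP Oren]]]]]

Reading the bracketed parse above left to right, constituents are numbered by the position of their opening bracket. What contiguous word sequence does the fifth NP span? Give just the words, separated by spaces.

Oren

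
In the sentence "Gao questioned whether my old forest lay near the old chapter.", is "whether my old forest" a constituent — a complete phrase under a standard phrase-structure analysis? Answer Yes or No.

No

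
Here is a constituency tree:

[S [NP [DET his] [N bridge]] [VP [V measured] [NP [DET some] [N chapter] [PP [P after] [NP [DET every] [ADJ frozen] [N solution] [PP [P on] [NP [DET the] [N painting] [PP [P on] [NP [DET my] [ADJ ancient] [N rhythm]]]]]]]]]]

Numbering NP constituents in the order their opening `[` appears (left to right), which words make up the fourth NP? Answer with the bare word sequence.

the painting on my ancient rhythm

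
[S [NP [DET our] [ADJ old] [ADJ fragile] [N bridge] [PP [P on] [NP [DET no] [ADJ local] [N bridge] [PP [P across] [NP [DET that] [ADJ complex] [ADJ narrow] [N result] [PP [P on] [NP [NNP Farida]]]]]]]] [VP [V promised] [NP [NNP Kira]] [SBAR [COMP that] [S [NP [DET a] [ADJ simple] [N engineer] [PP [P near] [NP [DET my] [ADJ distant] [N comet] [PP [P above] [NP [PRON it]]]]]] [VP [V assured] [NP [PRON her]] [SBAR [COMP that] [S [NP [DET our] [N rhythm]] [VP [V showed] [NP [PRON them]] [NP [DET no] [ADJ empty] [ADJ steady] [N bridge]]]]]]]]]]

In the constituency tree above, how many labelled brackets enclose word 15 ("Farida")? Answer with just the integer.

9

The word sits inside NNP, which is inside NP, inside PP, inside NP, inside PP, inside NP, inside PP, inside NP, inside S — 9 brackets in all.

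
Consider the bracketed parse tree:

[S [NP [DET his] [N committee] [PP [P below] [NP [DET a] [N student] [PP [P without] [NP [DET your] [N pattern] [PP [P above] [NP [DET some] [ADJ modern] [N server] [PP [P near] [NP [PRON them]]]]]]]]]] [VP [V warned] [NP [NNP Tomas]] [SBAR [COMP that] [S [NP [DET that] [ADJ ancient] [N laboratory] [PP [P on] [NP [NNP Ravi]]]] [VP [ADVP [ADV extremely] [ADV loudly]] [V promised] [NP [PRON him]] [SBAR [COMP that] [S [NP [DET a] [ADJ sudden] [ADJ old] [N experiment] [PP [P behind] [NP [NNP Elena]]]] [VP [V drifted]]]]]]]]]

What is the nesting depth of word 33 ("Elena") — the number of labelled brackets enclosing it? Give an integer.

11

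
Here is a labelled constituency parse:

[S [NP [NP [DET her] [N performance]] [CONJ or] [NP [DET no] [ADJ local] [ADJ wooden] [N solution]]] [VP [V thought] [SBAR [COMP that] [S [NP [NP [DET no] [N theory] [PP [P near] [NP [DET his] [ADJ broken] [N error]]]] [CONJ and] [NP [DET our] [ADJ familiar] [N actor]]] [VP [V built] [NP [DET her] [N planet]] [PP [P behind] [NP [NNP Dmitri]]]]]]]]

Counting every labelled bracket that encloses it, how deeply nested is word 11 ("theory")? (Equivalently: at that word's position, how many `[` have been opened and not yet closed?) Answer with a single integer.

Counting open brackets not yet closed at "theory": [S [VP [SBAR [S [NP [NP [N = 7.

7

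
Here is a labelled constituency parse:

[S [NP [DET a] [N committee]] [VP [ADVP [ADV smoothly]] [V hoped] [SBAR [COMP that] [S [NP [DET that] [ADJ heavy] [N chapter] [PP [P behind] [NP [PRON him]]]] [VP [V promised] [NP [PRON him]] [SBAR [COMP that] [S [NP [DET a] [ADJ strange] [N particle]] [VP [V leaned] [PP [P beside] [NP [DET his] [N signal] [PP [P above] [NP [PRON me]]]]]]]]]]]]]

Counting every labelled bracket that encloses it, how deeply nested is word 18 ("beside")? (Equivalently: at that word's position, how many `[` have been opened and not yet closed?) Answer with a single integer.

Path from the root down to the word: S → VP → SBAR → S → VP → SBAR → S → VP → PP → P. That is 10 enclosing brackets.

10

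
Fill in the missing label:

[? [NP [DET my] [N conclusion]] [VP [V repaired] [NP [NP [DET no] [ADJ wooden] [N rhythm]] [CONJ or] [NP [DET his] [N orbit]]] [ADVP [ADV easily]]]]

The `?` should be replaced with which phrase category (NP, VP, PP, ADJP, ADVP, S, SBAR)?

The `?` node immediately contains: NP, VP. That is the internal structure of a clause, so the label is S.

S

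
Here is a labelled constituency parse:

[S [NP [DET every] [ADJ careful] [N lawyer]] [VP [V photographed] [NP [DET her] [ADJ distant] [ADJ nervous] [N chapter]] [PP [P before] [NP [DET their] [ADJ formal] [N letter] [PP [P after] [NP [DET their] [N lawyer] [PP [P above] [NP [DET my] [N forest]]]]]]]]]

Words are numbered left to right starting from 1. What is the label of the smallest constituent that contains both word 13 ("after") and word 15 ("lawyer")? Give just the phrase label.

Word 13 lies under S → VP → PP → NP → PP → P; word 15 lies under S → VP → PP → NP → PP → NP → N. The lowest shared node is the PP.

PP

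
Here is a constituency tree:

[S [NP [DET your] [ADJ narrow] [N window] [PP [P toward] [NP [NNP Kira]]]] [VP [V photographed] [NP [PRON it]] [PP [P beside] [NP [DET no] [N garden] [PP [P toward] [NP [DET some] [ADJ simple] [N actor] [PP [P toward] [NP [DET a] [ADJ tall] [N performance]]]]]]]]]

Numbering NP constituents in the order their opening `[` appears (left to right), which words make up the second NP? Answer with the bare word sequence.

Kira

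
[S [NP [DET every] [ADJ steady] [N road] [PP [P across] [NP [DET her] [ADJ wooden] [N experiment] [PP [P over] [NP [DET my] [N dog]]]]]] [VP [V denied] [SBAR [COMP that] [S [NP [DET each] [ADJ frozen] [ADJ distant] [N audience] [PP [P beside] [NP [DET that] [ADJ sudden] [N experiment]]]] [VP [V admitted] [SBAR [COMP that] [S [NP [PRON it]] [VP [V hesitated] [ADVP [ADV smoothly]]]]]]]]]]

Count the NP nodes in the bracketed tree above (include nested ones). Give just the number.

Scanning left to right, an opening `[NP` appears at word positions 1, 5, 9, 13, 18, 23 — 6 in total.

6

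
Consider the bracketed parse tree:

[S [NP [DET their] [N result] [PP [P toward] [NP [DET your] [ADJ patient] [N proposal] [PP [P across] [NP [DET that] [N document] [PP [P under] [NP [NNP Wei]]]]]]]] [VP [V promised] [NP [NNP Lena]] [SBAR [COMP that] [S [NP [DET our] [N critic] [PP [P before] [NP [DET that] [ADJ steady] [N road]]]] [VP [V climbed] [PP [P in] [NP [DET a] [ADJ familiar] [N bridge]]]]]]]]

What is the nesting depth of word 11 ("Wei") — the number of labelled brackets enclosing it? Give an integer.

9

Counting open brackets not yet closed at "Wei": [S [NP [PP [NP [PP [NP [PP [NP [NNP = 9.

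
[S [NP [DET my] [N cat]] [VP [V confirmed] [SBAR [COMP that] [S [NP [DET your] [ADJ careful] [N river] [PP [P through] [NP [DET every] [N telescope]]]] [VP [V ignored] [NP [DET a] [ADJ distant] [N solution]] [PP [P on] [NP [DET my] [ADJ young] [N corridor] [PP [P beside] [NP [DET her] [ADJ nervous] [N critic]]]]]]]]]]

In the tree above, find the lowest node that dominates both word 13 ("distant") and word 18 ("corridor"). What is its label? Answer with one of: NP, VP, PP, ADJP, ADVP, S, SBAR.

The smallest bracket enclosing both words is [VP ignored a distant solution on my young corridor beside her nervous critic], so the label is VP.

VP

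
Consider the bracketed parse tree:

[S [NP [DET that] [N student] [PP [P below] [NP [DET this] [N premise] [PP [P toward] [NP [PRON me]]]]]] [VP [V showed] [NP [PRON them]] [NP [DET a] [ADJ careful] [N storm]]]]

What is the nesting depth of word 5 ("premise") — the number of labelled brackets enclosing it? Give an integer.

5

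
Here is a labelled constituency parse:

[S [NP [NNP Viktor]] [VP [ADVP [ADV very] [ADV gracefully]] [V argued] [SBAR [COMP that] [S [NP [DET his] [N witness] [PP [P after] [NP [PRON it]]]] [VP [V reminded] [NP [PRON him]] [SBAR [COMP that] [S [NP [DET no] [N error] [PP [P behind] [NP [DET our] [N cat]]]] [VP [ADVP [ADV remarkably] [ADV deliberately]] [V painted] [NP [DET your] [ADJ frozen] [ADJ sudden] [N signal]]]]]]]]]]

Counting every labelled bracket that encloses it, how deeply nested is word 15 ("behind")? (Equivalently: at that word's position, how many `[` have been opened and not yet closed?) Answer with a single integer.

Path from the root down to the word: S → VP → SBAR → S → VP → SBAR → S → NP → PP → P. That is 10 enclosing brackets.

10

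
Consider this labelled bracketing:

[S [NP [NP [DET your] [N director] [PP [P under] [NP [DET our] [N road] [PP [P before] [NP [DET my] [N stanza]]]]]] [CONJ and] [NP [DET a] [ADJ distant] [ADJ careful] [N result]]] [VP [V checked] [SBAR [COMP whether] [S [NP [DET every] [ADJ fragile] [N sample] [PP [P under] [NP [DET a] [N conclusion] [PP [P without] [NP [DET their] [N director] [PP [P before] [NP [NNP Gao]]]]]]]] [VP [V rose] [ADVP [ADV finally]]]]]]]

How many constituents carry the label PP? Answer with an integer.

5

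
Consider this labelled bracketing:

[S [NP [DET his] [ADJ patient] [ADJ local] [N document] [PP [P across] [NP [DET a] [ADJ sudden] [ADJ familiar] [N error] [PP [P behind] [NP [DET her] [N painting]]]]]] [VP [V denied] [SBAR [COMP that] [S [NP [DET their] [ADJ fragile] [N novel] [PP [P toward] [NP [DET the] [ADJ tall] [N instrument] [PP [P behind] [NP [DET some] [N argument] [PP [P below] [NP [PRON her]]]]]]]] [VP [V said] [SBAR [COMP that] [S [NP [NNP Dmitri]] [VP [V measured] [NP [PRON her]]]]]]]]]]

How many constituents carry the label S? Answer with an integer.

3

The S constituents are: [S his patient local document across a sudden familiar error behind her painting denied that their fragile novel toward the tall instrument behind some argument below her said that Dmitri measured her]; [S their fragile novel toward the tall instrument behind some argument below her said that Dmitri measured her]; [S Dmitri measured her]. Total: 3.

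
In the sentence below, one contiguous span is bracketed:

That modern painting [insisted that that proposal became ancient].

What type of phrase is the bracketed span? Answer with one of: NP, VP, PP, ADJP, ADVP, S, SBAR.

The bracketed span "insisted that that proposal became ancient" is headed by "insisted", making it a verb phrase (VP).

VP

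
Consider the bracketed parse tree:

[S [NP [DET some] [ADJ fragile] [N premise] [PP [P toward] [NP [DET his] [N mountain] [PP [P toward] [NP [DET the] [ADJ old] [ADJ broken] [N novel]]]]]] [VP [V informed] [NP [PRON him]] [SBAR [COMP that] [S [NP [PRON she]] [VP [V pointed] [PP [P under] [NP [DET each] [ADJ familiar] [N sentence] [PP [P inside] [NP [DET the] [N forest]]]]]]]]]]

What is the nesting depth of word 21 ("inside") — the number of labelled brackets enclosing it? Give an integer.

Counting open brackets not yet closed at "inside": [S [VP [SBAR [S [VP [PP [NP [PP [P = 9.

9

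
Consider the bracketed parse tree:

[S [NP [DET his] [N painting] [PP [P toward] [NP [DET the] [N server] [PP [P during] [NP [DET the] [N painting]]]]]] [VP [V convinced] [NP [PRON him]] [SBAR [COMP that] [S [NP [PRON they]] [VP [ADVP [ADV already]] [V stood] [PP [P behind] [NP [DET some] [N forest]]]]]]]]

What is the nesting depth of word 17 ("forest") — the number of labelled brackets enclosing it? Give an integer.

8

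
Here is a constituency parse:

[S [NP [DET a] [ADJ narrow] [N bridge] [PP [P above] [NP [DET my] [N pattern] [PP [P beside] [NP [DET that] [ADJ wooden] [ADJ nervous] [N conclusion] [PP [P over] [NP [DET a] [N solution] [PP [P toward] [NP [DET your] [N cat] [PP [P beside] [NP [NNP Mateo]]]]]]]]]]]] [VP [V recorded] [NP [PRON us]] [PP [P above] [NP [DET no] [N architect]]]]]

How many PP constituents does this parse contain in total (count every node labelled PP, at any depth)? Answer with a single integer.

6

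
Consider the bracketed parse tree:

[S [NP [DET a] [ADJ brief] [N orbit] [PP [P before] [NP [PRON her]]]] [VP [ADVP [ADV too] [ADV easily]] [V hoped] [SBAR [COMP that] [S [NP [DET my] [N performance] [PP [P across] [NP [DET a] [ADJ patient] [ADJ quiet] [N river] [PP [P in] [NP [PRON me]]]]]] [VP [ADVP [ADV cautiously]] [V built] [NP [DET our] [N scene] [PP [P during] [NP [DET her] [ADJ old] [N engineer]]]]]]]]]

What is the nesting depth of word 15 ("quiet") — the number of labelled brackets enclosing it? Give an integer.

8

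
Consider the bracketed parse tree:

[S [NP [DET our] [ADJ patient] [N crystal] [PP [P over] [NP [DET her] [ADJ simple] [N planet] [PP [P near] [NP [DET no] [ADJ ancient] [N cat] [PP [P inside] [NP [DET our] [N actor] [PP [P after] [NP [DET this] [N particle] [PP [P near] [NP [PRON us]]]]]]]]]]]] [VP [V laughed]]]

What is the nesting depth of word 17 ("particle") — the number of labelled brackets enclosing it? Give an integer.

11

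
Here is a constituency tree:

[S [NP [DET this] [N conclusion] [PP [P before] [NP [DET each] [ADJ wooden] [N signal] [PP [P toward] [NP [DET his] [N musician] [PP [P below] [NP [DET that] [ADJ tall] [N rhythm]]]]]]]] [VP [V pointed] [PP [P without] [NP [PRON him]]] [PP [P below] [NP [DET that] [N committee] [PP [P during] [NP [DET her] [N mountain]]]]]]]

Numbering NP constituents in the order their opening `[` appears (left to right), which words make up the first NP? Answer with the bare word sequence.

In left-to-right order the NP constituents are "this conclusion before each wooden signal toward his musician below that tall rhythm"; "each wooden signal toward his musician below that tall rhythm"; "his musician below that tall rhythm"; "that tall rhythm"; "him"; "that committee during her mountain"; "her mountain". Number 1 is "this conclusion before each wooden signal toward his musician below that tall rhythm".

this conclusion before each wooden signal toward his musician below that tall rhythm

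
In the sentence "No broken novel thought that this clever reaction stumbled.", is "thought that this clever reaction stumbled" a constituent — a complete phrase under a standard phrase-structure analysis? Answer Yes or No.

The sequence corresponds to a single VP node — the verb phrase "thought that this clever reaction stumbled".

Yes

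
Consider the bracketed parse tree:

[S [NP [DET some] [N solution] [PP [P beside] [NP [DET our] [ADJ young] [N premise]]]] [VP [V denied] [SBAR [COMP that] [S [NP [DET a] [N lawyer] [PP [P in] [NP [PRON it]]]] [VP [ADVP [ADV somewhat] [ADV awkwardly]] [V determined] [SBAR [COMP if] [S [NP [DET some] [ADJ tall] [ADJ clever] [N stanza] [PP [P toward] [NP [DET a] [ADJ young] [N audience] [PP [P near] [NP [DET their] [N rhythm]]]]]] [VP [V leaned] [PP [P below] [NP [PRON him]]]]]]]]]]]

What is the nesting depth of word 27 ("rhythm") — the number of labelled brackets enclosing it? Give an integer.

13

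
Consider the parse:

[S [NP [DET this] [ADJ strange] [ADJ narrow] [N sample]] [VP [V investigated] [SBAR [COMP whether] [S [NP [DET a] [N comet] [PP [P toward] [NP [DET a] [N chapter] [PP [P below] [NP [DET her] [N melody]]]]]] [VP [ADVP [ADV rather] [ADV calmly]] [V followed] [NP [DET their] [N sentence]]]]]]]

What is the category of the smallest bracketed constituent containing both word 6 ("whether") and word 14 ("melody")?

SBAR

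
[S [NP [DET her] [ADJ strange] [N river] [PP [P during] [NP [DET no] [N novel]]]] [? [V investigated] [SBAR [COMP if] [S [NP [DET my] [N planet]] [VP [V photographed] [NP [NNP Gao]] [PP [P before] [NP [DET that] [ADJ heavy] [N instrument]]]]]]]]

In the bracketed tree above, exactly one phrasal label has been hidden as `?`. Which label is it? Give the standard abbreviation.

VP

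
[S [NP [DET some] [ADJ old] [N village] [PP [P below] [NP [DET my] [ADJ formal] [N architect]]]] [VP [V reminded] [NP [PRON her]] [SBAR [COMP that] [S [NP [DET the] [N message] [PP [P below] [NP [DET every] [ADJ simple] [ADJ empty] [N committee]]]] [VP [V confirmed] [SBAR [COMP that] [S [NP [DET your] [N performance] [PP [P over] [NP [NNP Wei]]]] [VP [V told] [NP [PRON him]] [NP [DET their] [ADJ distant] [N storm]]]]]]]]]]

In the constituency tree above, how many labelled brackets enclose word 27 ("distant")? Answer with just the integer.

10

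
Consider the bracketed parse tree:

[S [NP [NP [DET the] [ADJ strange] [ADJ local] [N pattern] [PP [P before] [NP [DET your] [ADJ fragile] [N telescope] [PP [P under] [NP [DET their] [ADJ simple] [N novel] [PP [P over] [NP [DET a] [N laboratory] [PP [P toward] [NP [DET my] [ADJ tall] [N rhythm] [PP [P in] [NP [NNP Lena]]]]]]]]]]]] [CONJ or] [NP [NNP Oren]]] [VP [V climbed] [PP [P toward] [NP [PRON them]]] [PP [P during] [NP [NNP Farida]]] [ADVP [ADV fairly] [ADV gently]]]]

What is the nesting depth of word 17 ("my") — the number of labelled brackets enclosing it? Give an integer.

Path from the root down to the word: S → NP → NP → PP → NP → PP → NP → PP → NP → PP → NP → DET. That is 12 enclosing brackets.

12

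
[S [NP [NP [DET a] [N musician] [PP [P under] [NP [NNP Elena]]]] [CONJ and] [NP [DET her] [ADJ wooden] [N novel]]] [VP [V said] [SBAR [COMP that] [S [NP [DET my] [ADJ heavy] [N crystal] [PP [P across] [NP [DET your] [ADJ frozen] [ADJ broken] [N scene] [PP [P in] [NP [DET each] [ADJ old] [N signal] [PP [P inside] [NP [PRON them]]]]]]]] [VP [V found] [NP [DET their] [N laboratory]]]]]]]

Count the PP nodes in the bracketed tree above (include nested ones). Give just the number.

4

Scanning left to right, an opening `[PP` appears at word positions 3, 14, 19, 23 — 4 in total.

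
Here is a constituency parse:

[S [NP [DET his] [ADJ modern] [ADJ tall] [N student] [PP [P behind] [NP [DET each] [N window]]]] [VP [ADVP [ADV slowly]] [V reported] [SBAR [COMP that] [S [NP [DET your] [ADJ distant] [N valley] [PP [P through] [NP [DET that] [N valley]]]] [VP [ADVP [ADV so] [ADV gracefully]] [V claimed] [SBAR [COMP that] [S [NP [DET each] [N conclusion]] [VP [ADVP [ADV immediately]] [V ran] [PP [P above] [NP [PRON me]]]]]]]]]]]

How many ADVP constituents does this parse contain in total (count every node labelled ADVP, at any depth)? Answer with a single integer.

3

The ADVP constituents are: [ADVP slowly]; [ADVP so gracefully]; [ADVP immediately]. Total: 3.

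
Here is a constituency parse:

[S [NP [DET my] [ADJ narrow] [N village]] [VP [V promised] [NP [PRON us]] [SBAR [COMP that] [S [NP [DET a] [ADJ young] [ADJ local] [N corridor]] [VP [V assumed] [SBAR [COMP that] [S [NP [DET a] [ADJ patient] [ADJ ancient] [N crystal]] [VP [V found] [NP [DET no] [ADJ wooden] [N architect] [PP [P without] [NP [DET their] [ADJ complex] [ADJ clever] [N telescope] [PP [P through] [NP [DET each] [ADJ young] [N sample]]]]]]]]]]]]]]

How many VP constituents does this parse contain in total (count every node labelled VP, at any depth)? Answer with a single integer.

Scanning left to right, an opening `[VP` appears at word positions 4, 11, 17 — 3 in total.

3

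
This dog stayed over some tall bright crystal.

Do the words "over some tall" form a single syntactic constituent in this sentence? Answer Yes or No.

The sequence begins inside the preposition "over" and ends inside the noun phrase "some tall bright crystal"; it crosses a phrase boundary, so no single node in the tree spans exactly those words.

No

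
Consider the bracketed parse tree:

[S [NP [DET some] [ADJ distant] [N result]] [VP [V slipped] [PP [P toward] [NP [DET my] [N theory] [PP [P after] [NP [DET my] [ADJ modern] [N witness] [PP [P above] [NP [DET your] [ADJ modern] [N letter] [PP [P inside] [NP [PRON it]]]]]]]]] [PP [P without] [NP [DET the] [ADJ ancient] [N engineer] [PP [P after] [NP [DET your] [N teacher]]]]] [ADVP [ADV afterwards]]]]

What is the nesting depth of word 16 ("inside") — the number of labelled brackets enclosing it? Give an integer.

10

Path from the root down to the word: S → VP → PP → NP → PP → NP → PP → NP → PP → P. That is 10 enclosing brackets.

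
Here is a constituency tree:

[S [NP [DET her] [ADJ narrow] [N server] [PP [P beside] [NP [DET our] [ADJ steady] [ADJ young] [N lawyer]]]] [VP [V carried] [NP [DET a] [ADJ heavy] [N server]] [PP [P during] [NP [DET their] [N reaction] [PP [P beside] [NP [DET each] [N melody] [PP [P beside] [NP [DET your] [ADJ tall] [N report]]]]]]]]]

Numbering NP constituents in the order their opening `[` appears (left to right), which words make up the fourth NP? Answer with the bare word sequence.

The NP opening brackets appear, in order, over: "her narrow server beside our steady young lawyer"; "our steady young lawyer"; "a heavy server"; "their reaction beside each melody beside your tall report"; "each melody beside your tall report"; "your tall report". The fourth one spans "their reaction beside each melody beside your tall report".

their reaction beside each melody beside your tall report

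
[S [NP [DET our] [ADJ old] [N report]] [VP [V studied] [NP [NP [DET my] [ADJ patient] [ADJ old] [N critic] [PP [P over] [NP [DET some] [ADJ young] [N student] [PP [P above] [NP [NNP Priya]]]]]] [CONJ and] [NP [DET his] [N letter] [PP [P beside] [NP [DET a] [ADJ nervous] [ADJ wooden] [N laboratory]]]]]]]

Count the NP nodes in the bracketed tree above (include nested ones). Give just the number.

7

Listing each NP by its span: [NP our old report]; [NP my patient old critic over some young student above Priya and his letter beside a nervous wooden laboratory]; [NP my patient old critic over some young student above Priya]; [NP some young student above Priya]; [NP Priya]; [NP his letter beside a nervous wooden laboratory] … — that makes 7.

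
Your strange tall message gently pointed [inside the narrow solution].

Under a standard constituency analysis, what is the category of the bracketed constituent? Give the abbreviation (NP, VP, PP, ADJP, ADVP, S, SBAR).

PP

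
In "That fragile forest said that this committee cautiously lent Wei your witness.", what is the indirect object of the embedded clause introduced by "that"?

Wei

The verb of the embedded clause introduced by "that" is "lent"; its indirect object is the NP "Wei".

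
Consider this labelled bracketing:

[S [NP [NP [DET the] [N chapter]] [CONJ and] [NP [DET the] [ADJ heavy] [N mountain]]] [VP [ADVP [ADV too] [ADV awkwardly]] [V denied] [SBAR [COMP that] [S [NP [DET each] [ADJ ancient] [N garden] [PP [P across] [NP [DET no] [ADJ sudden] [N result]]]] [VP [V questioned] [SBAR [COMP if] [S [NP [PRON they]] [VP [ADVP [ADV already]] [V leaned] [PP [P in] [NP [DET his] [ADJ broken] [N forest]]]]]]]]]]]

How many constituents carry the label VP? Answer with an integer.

3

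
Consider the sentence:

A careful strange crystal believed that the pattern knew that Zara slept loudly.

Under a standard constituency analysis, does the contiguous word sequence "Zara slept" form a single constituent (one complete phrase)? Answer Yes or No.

No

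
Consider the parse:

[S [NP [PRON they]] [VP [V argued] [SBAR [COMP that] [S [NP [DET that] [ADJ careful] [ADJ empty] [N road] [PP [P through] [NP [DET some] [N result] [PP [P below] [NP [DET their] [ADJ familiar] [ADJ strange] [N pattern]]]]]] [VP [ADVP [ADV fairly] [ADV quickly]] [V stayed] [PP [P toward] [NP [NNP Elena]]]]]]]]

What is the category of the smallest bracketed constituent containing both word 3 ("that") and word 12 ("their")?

SBAR

The smallest bracket enclosing both words is [SBAR that that careful empty road through some result below their familiar strange pattern fairly quickly stayed toward Elena], so the label is SBAR.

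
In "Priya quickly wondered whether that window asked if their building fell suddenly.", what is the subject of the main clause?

Priya

In the main clause the verb is "wondered"; the NP preceding it, "Priya", is the subject.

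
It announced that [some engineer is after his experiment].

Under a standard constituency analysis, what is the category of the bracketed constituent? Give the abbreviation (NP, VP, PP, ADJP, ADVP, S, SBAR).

The span is built around the head "is" — a clause (S).

S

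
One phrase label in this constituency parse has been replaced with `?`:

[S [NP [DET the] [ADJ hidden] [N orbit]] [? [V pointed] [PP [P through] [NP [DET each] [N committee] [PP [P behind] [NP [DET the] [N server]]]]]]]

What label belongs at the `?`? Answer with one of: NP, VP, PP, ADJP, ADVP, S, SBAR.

Looking at what the `?` directly dominates — V 'pointed', PP — this is a verb phrase (VP).

VP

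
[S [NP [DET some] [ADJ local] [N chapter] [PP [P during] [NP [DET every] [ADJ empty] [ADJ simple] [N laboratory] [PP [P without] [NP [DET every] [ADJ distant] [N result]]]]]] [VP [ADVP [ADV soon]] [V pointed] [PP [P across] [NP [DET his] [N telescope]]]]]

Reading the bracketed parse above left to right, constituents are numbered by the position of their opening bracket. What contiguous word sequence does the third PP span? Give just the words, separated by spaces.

across his telescope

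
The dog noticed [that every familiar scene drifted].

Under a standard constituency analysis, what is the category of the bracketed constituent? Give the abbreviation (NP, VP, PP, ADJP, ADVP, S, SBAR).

SBAR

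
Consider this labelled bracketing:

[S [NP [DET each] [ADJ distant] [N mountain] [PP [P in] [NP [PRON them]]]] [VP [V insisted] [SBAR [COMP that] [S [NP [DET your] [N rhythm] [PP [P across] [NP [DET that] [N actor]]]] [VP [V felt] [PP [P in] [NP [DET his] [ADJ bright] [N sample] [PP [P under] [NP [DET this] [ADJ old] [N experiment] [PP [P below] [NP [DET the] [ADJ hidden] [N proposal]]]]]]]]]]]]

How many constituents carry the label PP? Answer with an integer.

Scanning left to right, an opening `[PP` appears at word positions 4, 10, 14, 18, 22 — 5 in total.

5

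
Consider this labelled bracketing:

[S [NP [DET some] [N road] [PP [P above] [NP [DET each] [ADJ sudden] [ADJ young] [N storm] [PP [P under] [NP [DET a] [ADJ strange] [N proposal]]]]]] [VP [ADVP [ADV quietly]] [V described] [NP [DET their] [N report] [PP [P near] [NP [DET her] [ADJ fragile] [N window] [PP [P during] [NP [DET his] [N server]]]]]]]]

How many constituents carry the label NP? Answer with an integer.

6

The NP constituents are: [NP some road above each sudden young storm under a strange proposal]; [NP each sudden young storm under a strange proposal]; [NP a strange proposal]; [NP their report near her fragile window during his server]; [NP her fragile window during his server]; [NP his server]. Total: 6.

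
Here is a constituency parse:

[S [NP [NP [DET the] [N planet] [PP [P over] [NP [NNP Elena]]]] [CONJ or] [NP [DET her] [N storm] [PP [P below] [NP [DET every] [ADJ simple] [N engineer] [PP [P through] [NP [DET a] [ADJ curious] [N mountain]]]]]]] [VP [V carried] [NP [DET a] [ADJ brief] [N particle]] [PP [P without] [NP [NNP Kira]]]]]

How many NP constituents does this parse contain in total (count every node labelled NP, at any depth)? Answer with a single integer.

8

Listing each NP by its span: [NP the planet over Elena or her storm below every simple engineer through a curious mountain]; [NP the planet over Elena]; [NP Elena]; [NP her storm below every simple engineer through a curious mountain]; [NP every simple engineer through a curious mountain]; [NP a curious mountain] … — that makes 8.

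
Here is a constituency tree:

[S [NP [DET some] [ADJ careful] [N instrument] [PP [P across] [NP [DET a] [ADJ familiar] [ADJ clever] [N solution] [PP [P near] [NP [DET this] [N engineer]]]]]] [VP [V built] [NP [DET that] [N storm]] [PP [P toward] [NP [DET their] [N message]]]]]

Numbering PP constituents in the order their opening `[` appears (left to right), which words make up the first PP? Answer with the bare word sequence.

Opening `[PP` markers occur at word positions 4, 9, 15; the first of these opens the constituent [PP across a familiar clever solution near this engineer].

across a familiar clever solution near this engineer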